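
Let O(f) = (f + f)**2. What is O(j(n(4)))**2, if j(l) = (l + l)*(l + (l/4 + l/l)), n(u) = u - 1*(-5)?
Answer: 37822859361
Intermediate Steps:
n(u) = 5 + u (n(u) = u + 5 = 5 + u)
j(l) = 2*l*(1 + 5*l/4) (j(l) = (2*l)*(l + (l*(1/4) + 1)) = (2*l)*(l + (l/4 + 1)) = (2*l)*(l + (1 + l/4)) = (2*l)*(1 + 5*l/4) = 2*l*(1 + 5*l/4))
O(f) = 4*f**2 (O(f) = (2*f)**2 = 4*f**2)
O(j(n(4)))**2 = (4*((5 + 4)*(4 + 5*(5 + 4))/2)**2)**2 = (4*((1/2)*9*(4 + 5*9))**2)**2 = (4*((1/2)*9*(4 + 45))**2)**2 = (4*((1/2)*9*49)**2)**2 = (4*(441/2)**2)**2 = (4*(194481/4))**2 = 194481**2 = 37822859361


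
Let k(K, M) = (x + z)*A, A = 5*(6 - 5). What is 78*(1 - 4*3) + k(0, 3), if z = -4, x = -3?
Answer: -893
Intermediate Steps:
A = 5 (A = 5*1 = 5)
k(K, M) = -35 (k(K, M) = (-3 - 4)*5 = -7*5 = -35)
78*(1 - 4*3) + k(0, 3) = 78*(1 - 4*3) - 35 = 78*(1 - 12) - 35 = 78*(-11) - 35 = -858 - 35 = -893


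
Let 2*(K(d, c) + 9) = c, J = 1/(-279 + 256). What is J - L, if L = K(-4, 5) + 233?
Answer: -10421/46 ≈ -226.54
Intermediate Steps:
J = -1/23 (J = 1/(-23) = -1/23 ≈ -0.043478)
K(d, c) = -9 + c/2
L = 453/2 (L = (-9 + (1/2)*5) + 233 = (-9 + 5/2) + 233 = -13/2 + 233 = 453/2 ≈ 226.50)
J - L = -1/23 - 1*453/2 = -1/23 - 453/2 = -10421/46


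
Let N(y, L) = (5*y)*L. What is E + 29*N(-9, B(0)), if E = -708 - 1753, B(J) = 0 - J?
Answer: -2461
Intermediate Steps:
B(J) = -J
N(y, L) = 5*L*y
E = -2461
E + 29*N(-9, B(0)) = -2461 + 29*(5*(-1*0)*(-9)) = -2461 + 29*(5*0*(-9)) = -2461 + 29*0 = -2461 + 0 = -2461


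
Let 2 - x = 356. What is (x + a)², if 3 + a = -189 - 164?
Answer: 504100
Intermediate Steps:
x = -354 (x = 2 - 1*356 = 2 - 356 = -354)
a = -356 (a = -3 + (-189 - 164) = -3 - 353 = -356)
(x + a)² = (-354 - 356)² = (-710)² = 504100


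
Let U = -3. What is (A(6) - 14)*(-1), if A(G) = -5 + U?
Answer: 22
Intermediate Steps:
A(G) = -8 (A(G) = -5 - 3 = -8)
(A(6) - 14)*(-1) = (-8 - 14)*(-1) = -22*(-1) = 22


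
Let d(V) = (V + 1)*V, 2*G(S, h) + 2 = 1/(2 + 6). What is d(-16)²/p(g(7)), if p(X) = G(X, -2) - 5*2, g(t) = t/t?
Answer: -36864/7 ≈ -5266.3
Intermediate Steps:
G(S, h) = -15/16 (G(S, h) = -1 + 1/(2*(2 + 6)) = -1 + (½)/8 = -1 + (½)*(⅛) = -1 + 1/16 = -15/16)
g(t) = 1
d(V) = V*(1 + V) (d(V) = (1 + V)*V = V*(1 + V))
p(X) = -175/16 (p(X) = -15/16 - 5*2 = -15/16 - 10 = -175/16)
d(-16)²/p(g(7)) = (-16*(1 - 16))²/(-175/16) = (-16*(-15))²*(-16/175) = 240²*(-16/175) = 57600*(-16/175) = -36864/7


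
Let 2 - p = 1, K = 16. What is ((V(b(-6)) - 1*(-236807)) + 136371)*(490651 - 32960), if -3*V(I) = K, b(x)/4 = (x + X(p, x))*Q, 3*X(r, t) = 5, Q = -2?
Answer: 512393312938/3 ≈ 1.7080e+11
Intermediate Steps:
p = 1 (p = 2 - 1*1 = 2 - 1 = 1)
X(r, t) = 5/3 (X(r, t) = (1/3)*5 = 5/3)
b(x) = -40/3 - 8*x (b(x) = 4*((x + 5/3)*(-2)) = 4*((5/3 + x)*(-2)) = 4*(-10/3 - 2*x) = -40/3 - 8*x)
V(I) = -16/3 (V(I) = -1/3*16 = -16/3)
((V(b(-6)) - 1*(-236807)) + 136371)*(490651 - 32960) = ((-16/3 - 1*(-236807)) + 136371)*(490651 - 32960) = ((-16/3 + 236807) + 136371)*457691 = (710405/3 + 136371)*457691 = (1119518/3)*457691 = 512393312938/3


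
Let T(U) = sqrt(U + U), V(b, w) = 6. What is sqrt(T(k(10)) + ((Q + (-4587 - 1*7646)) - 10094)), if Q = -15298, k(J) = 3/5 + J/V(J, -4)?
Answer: sqrt(-8465625 + 30*sqrt(255))/15 ≈ 193.97*I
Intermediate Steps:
k(J) = 3/5 + J/6
T(U) = sqrt(2)*sqrt(U) (T(U) = sqrt(2*U) = sqrt(2)*sqrt(U))
sqrt(T(k(10)) + ((Q + (-4587 - 1*7646)) - 10094)) = sqrt(sqrt(2)*sqrt(3/5 + (1/6)*10) + ((-15298 + (-4587 - 1*7646)) - 10094)) = sqrt(sqrt(2)*sqrt(3/5 + 5/3) + ((-15298 + (-4587 - 7646)) - 10094)) = sqrt(sqrt(2)*sqrt(34/15) + ((-15298 - 12233) - 10094)) = sqrt(sqrt(2)*(sqrt(510)/15) + (-27531 - 10094)) = sqrt(2*sqrt(255)/15 - 37625) = sqrt(-37625 + 2*sqrt(255)/15)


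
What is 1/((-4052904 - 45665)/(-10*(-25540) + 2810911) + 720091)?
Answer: 3066311/2208018855732 ≈ 1.3887e-6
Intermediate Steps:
1/((-4052904 - 45665)/(-10*(-25540) + 2810911) + 720091) = 1/(-4098569/(255400 + 2810911) + 720091) = 1/(-4098569/3066311 + 720091) = 1/(2208018855732/3066311) = 3066311/2208018855732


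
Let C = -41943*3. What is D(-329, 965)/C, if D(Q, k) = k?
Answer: -965/125829 ≈ -0.0076691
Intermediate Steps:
C = -125829
D(-329, 965)/C = 965/(-125829) = 965*(-1/125829) = -965/125829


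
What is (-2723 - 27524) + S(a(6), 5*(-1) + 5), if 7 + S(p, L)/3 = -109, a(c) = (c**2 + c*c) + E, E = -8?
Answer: -30595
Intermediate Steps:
a(c) = -8 + 2*c**2 (a(c) = (c**2 + c*c) - 8 = (c**2 + c**2) - 8 = 2*c**2 - 8 = -8 + 2*c**2)
S(p, L) = -348 (S(p, L) = -21 + 3*(-109) = -21 - 327 = -348)
(-2723 - 27524) + S(a(6), 5*(-1) + 5) = (-2723 - 27524) - 348 = -30247 - 348 = -30595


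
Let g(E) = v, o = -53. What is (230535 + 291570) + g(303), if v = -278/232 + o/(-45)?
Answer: 2725387993/5220 ≈ 5.2211e+5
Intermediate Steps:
v = -107/5220 (v = -278/232 - 53/(-45) = -278*1/232 - 53*(-1/45) = -139/116 + 53/45 = -107/5220 ≈ -0.020498)
g(E) = -107/5220
(230535 + 291570) + g(303) = (230535 + 291570) - 107/5220 = 522105 - 107/5220 = 2725387993/5220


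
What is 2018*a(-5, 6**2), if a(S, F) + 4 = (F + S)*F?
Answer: 2244016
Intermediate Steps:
a(S, F) = -4 + F*(F + S) (a(S, F) = -4 + (F + S)*F = -4 + F*(F + S))
2018*a(-5, 6**2) = 2018*(-4 + (6**2)**2 + 6**2*(-5)) = 2018*(-4 + 36**2 + 36*(-5)) = 2018*(-4 + 1296 - 180) = 2018*1112 = 2244016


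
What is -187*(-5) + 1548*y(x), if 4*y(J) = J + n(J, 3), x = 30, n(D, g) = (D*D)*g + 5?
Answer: 1059380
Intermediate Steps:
n(D, g) = 5 + g*D² (n(D, g) = D²*g + 5 = g*D² + 5 = 5 + g*D²)
y(J) = 5/4 + J/4 + 3*J²/4 (y(J) = (J + (5 + 3*J²))/4 = (5 + J + 3*J²)/4 = 5/4 + J/4 + 3*J²/4)
-187*(-5) + 1548*y(x) = -187*(-5) + 1548*(5/4 + (¼)*30 + (¾)*30²) = 935 + 1548*(5/4 + 15/2 + (¾)*900) = 935 + 1548*(5/4 + 15/2 + 675) = 935 + 1548*(2735/4) = 935 + 1058445 = 1059380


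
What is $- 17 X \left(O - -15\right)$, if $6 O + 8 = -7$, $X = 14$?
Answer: $-2975$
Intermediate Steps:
$O = - \frac{5}{2}$ ($O = - \frac{4}{3} + \frac{1}{6} \left(-7\right) = - \frac{4}{3} - \frac{7}{6} = - \frac{5}{2} \approx -2.5$)
$- 17 X \left(O - -15\right) = \left(-17\right) 14 \left(- \frac{5}{2} - -15\right) = - 238 \left(- \frac{5}{2} + 15\right) = \left(-238\right) \frac{25}{2} = -2975$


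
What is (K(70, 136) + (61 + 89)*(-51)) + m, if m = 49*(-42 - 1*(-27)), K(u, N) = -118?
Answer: -8503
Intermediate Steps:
m = -735 (m = 49*(-42 + 27) = 49*(-15) = -735)
(K(70, 136) + (61 + 89)*(-51)) + m = (-118 + (61 + 89)*(-51)) - 735 = (-118 + 150*(-51)) - 735 = (-118 - 7650) - 735 = -7768 - 735 = -8503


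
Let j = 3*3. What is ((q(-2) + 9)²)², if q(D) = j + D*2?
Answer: 38416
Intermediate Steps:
j = 9
q(D) = 9 + 2*D (q(D) = 9 + D*2 = 9 + 2*D)
((q(-2) + 9)²)² = (((9 + 2*(-2)) + 9)²)² = (((9 - 4) + 9)²)² = ((5 + 9)²)² = (14²)² = 196² = 38416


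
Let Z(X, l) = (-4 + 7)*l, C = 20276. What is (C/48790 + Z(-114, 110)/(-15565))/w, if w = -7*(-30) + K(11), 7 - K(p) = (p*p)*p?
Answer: -1361342/3845408245 ≈ -0.00035402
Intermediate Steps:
Z(X, l) = 3*l
K(p) = 7 - p**3 (K(p) = 7 - p*p*p = 7 - p**2*p = 7 - p**3)
w = -1114 (w = -7*(-30) + (7 - 1*11**3) = 210 + (7 - 1*1331) = 210 + (7 - 1331) = 210 - 1324 = -1114)
(C/48790 + Z(-114, 110)/(-15565))/w = (20276/48790 + (3*110)/(-15565))/(-1114) = (20276*(1/48790) + 330*(-1/15565))*(-1/1114) = (10138/24395 - 6/283)*(-1/1114) = (2722684/6903785)*(-1/1114) = -1361342/3845408245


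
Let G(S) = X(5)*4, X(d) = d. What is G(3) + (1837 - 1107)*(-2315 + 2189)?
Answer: -91960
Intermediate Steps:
G(S) = 20 (G(S) = 5*4 = 20)
G(3) + (1837 - 1107)*(-2315 + 2189) = 20 + (1837 - 1107)*(-2315 + 2189) = 20 + 730*(-126) = 20 - 91980 = -91960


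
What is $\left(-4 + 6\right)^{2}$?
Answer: $4$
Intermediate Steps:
$\left(-4 + 6\right)^{2} = 2^{2} = 4$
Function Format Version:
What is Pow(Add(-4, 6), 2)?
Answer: 4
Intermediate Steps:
Pow(Add(-4, 6), 2) = Pow(2, 2) = 4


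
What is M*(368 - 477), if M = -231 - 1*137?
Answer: 40112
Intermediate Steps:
M = -368 (M = -231 - 137 = -368)
M*(368 - 477) = -368*(368 - 477) = -368*(-109) = 40112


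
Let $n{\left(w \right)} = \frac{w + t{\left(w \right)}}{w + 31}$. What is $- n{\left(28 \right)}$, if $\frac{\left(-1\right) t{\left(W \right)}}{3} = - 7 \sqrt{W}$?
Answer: $- \frac{28}{59} - \frac{42 \sqrt{7}}{59} \approx -2.358$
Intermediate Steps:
$t{\left(W \right)} = 21 \sqrt{W}$ ($t{\left(W \right)} = - 3 \left(- 7 \sqrt{W}\right) = 21 \sqrt{W}$)
$n{\left(w \right)} = \frac{w + 21 \sqrt{w}}{31 + w}$ ($n{\left(w \right)} = \frac{w + 21 \sqrt{w}}{w + 31} = \frac{w + 21 \sqrt{w}}{31 + w}$)
$- n{\left(28 \right)} = - \frac{28 + 21 \sqrt{28}}{31 + 28} = - \frac{28 + 21 \cdot 2 \sqrt{7}}{59} = - \frac{28 + 42 \sqrt{7}}{59} = - (\frac{28}{59} + \frac{42 \sqrt{7}}{59}) = - \frac{28}{59} - \frac{42 \sqrt{7}}{59}$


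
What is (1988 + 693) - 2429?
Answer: 252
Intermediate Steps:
(1988 + 693) - 2429 = 2681 - 2429 = 252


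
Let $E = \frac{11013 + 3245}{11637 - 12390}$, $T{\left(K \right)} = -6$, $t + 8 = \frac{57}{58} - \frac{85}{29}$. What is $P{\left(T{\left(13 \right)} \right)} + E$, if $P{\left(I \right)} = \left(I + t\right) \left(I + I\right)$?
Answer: $\frac{3765668}{21837} \approx 172.44$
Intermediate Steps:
$t = - \frac{577}{58}$ ($t = -8 + \left(\frac{57}{58} - \frac{85}{29}\right) = -8 - \frac{113}{58} = - \frac{577}{58} \approx -9.9483$)
$E = - \frac{14258}{753}$ ($E = \frac{14258}{-753} = 14258 \left(- \frac{1}{753}\right) = - \frac{14258}{753} \approx -18.935$)
$P{\left(I \right)} = 2 I \left(- \frac{577}{58} + I\right)$ ($P{\left(I \right)} = \left(I - \frac{577}{58}\right) \left(I + I\right) = \left(- \frac{577}{58} + I\right) 2 I = 2 I \left(- \frac{577}{58} + I\right)$)
$P{\left(T{\left(13 \right)} \right)} + E = \frac{1}{29} \left(-6\right) \left(-577 + 58 \left(-6\right)\right) - \frac{14258}{753} = \frac{1}{29} \left(-6\right) \left(-577 - 348\right) - \frac{14258}{753} = \frac{1}{29} \left(-6\right) \left(-925\right) - \frac{14258}{753} = \frac{5550}{29} - \frac{14258}{753} = \frac{3765668}{21837}$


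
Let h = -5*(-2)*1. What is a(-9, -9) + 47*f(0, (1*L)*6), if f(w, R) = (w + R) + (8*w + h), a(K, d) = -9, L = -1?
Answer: 179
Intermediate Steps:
h = 10 (h = 10*1 = 10)
f(w, R) = 10 + R + 9*w (f(w, R) = (w + R) + (8*w + 10) = (R + w) + (10 + 8*w) = 10 + R + 9*w)
a(-9, -9) + 47*f(0, (1*L)*6) = -9 + 47*(10 + (1*(-1))*6 + 9*0) = -9 + 47*(10 - 1*6 + 0) = -9 + 47*(10 - 6 + 0) = -9 + 47*4 = -9 + 188 = 179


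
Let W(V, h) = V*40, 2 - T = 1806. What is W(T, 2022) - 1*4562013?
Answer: -4634173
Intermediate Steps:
T = -1804 (T = 2 - 1*1806 = 2 - 1806 = -1804)
W(V, h) = 40*V
W(T, 2022) - 1*4562013 = 40*(-1804) - 1*4562013 = -72160 - 4562013 = -4634173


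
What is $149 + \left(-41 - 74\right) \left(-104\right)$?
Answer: $12109$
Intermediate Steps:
$149 + \left(-41 - 74\right) \left(-104\right) = 149 - -11960 = 149 + 11960 = 12109$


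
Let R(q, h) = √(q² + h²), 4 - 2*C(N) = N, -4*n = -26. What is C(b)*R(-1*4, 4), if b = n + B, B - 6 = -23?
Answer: 29*√2 ≈ 41.012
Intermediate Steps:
B = -17 (B = 6 - 23 = -17)
n = 13/2 (n = -¼*(-26) = 13/2 ≈ 6.5000)
b = -21/2 (b = 13/2 - 17 = -21/2 ≈ -10.500)
C(N) = 2 - N/2
R(q, h) = √(h² + q²)
C(b)*R(-1*4, 4) = (2 - ½*(-21/2))*√(4² + (-1*4)²) = (2 + 21/4)*√(16 + (-4)²) = 29*√(16 + 16)/4 = 29*√32/4 = 29*(4*√2)/4 = 29*√2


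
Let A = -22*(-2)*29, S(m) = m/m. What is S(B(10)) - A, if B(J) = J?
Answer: -1275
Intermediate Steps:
S(m) = 1
A = 1276 (A = 44*29 = 1276)
S(B(10)) - A = 1 - 1*1276 = 1 - 1276 = -1275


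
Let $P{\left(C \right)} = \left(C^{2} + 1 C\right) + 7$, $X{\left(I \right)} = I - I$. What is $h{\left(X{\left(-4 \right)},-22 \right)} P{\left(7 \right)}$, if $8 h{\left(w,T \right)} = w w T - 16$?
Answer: $-126$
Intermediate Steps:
$X{\left(I \right)} = 0$
$h{\left(w,T \right)} = -2 + \frac{T w^{2}}{8}$ ($h{\left(w,T \right)} = \frac{w w T - 16}{8} = \frac{w^{2} T - 16}{8} = \frac{T w^{2} - 16}{8} = \frac{-16 + T w^{2}}{8} = -2 + \frac{T w^{2}}{8}$)
$P{\left(C \right)} = 7 + C + C^{2}$ ($P{\left(C \right)} = \left(C^{2} + C\right) + 7 = \left(C + C^{2}\right) + 7 = 7 + C + C^{2}$)
$h{\left(X{\left(-4 \right)},-22 \right)} P{\left(7 \right)} = \left(-2 + \frac{1}{8} \left(-22\right) 0^{2}\right) \left(7 + 7 + 7^{2}\right) = \left(-2 + \frac{1}{8} \left(-22\right) 0\right) \left(7 + 7 + 49\right) = \left(-2 + 0\right) 63 = \left(-2\right) 63 = -126$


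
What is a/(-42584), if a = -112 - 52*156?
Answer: 1028/5323 ≈ 0.19312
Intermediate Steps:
a = -8224 (a = -112 - 8112 = -8224)
a/(-42584) = -8224/(-42584) = -8224*(-1/42584) = 1028/5323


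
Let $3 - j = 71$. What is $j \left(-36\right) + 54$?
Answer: $2502$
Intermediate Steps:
$j = -68$ ($j = 3 - 71 = -68$)
$j \left(-36\right) + 54 = \left(-68\right) \left(-36\right) + 54 = 2448 + 54 = 2502$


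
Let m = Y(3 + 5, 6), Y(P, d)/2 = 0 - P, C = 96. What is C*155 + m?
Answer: 14864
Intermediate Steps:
Y(P, d) = -2*P (Y(P, d) = 2*(0 - P) = 2*(-P) = -2*P)
m = -16 (m = -2*(3 + 5) = -2*8 = -16)
C*155 + m = 96*155 - 16 = 14880 - 16 = 14864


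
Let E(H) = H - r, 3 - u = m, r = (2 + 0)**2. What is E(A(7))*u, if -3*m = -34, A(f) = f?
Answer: -25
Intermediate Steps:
m = 34/3 (m = -1/3*(-34) = 34/3 ≈ 11.333)
r = 4 (r = 2**2 = 4)
u = -25/3 (u = 3 - 1*34/3 = 3 - 34/3 = -25/3 ≈ -8.3333)
E(H) = -4 + H (E(H) = H - 1*4 = H - 4 = -4 + H)
E(A(7))*u = (-4 + 7)*(-25/3) = 3*(-25/3) = -25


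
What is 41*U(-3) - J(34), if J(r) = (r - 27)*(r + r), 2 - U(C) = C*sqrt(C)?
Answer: -394 + 123*I*sqrt(3) ≈ -394.0 + 213.04*I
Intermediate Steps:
U(C) = 2 - C**(3/2) (U(C) = 2 - C*sqrt(C) = 2 - C**(3/2))
J(r) = 2*r*(-27 + r) (J(r) = (-27 + r)*(2*r) = 2*r*(-27 + r))
41*U(-3) - J(34) = 41*(2 - (-3)**(3/2)) - 2*34*(-27 + 34) = 41*(2 - (-3)*I*sqrt(3)) - 2*34*7 = 41*(2 + 3*I*sqrt(3)) - 1*476 = (82 + 123*I*sqrt(3)) - 476 = -394 + 123*I*sqrt(3)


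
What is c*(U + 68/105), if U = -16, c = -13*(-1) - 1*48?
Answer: 1612/3 ≈ 537.33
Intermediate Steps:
c = -35 (c = 13 - 48 = -35)
c*(U + 68/105) = -35*(-16 + 68/105) = -35*(-1612/105) = 1612/3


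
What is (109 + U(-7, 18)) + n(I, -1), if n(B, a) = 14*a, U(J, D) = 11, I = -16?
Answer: 106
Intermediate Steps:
(109 + U(-7, 18)) + n(I, -1) = (109 + 11) + 14*(-1) = 120 - 14 = 106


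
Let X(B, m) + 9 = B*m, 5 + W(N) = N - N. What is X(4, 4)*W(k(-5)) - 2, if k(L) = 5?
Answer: -37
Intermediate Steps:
W(N) = -5 (W(N) = -5 + (N - N) = -5 + 0 = -5)
X(B, m) = -9 + B*m
X(4, 4)*W(k(-5)) - 2 = (-9 + 4*4)*(-5) - 2 = (-9 + 16)*(-5) - 2 = 7*(-5) - 2 = -35 - 2 = -37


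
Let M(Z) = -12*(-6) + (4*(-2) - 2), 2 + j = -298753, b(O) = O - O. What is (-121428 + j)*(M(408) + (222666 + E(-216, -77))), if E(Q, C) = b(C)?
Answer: -93586519224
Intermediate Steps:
b(O) = 0
j = -298755 (j = -2 - 298753 = -298755)
E(Q, C) = 0
M(Z) = 62 (M(Z) = 72 + (-8 - 2) = 72 - 10 = 62)
(-121428 + j)*(M(408) + (222666 + E(-216, -77))) = (-121428 - 298755)*(62 + (222666 + 0)) = -420183*(62 + 222666) = -420183*222728 = -93586519224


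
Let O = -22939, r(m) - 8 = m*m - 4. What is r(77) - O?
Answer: 28872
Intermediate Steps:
r(m) = 4 + m² (r(m) = 8 + (m*m - 4) = 8 + (m² - 4) = 8 + (-4 + m²) = 4 + m²)
r(77) - O = (4 + 77²) - 1*(-22939) = (4 + 5929) + 22939 = 5933 + 22939 = 28872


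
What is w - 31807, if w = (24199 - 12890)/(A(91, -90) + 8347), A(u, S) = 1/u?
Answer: -24158868327/759578 ≈ -31806.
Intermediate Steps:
w = 1029119/759578 (w = (24199 - 12890)/(1/91 + 8347) = 11309/(1/91 + 8347) = 11309/(759578/91) = 11309*(91/759578) = 1029119/759578 ≈ 1.3549)
w - 31807 = 1029119/759578 - 31807 = -24158868327/759578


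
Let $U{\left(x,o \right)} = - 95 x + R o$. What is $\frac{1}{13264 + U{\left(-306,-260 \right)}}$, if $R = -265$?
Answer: $\frac{1}{111234} \approx 8.9901 \cdot 10^{-6}$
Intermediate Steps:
$U{\left(x,o \right)} = - 265 o - 95 x$ ($U{\left(x,o \right)} = - 95 x - 265 o = - 265 o - 95 x$)
$\frac{1}{13264 + U{\left(-306,-260 \right)}} = \frac{1}{13264 - -97970} = \frac{1}{13264 + \left(68900 + 29070\right)} = \frac{1}{13264 + 97970} = \frac{1}{111234}$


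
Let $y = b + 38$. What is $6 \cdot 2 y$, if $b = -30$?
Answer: $96$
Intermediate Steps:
$y = 8$ ($y = -30 + 38 = 8$)
$6 \cdot 2 y = 6 \cdot 2 \cdot 8 = 12 \cdot 8 = 96$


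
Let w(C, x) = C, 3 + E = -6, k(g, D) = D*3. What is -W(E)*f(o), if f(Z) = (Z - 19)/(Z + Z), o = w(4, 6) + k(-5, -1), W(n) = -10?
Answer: -90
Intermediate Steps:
k(g, D) = 3*D
E = -9 (E = -3 - 6 = -9)
o = 1 (o = 4 + 3*(-1) = 4 - 3 = 1)
f(Z) = (-19 + Z)/(2*Z) (f(Z) = (-19 + Z)/((2*Z)) = (-19 + Z)*(1/(2*Z)) = (-19 + Z)/(2*Z))
-W(E)*f(o) = -(-10)*(½)*(-19 + 1)/1 = -(-10)*(½)*1*(-18) = -(-10)*(-9) = -1*90 = -90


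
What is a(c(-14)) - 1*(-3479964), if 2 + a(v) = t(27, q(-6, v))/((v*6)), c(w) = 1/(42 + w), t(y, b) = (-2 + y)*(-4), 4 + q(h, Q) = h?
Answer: 10438486/3 ≈ 3.4795e+6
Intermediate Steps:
q(h, Q) = -4 + h
t(y, b) = 8 - 4*y
a(v) = -2 - 50/(3*v) (a(v) = -2 + (8 - 4*27)/((v*6)) = -2 + (8 - 108)/((6*v)) = -2 - 50/(3*v))
a(c(-14)) - 1*(-3479964) = (-2 - 50/(3*(1/(42 - 14)))) - 1*(-3479964) = (-2 - 50/(3*(1/28))) + 3479964 = (-2 - 50/(3*1/28)) + 3479964 = (-2 - 50/3*28) + 3479964 = (-2 - 1400/3) + 3479964 = -1406/3 + 3479964 = 10438486/3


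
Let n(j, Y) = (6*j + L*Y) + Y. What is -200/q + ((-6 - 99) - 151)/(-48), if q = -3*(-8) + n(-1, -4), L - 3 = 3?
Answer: 76/3 ≈ 25.333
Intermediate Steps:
L = 6 (L = 3 + 3 = 6)
n(j, Y) = 6*j + 7*Y (n(j, Y) = (6*j + 6*Y) + Y = (6*Y + 6*j) + Y = 6*j + 7*Y)
q = -10 (q = -3*(-8) + (6*(-1) + 7*(-4)) = 24 + (-6 - 28) = 24 - 34 = -10)
-200/q + ((-6 - 99) - 151)/(-48) = -200/(-10) + ((-6 - 99) - 151)/(-48) = -200*(-1/10) + (-105 - 151)*(-1/48) = 20 - 256*(-1/48) = 20 + 16/3 = 76/3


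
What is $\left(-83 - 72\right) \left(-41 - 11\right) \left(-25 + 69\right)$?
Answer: $354640$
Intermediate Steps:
$\left(-83 - 72\right) \left(-41 - 11\right) \left(-25 + 69\right) = - 155 \left(\left(-52\right) 44\right) = \left(-155\right) \left(-2288\right) = 354640$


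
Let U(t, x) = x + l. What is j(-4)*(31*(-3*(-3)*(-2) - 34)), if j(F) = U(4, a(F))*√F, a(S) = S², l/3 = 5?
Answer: -99944*I ≈ -99944.0*I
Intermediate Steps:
l = 15 (l = 3*5 = 15)
U(t, x) = 15 + x (U(t, x) = x + 15 = 15 + x)
j(F) = √F*(15 + F²) (j(F) = (15 + F²)*√F = √F*(15 + F²))
j(-4)*(31*(-3*(-3)*(-2) - 34)) = (√(-4)*(15 + (-4)²))*(31*(-3*(-3)*(-2) - 34)) = ((2*I)*(15 + 16))*(31*(9*(-2) - 34)) = ((2*I)*31)*(31*(-18 - 34)) = (62*I)*(31*(-52)) = (62*I)*(-1612) = -99944*I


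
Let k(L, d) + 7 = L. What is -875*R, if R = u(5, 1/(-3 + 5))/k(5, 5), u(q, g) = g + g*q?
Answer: 2625/2 ≈ 1312.5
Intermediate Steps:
k(L, d) = -7 + L
R = -3/2 (R = ((1 + 5)/(-3 + 5))/(-7 + 5) = (6/2)/(-2) = ((½)*6)*(-½) = 3*(-½) = -3/2 ≈ -1.5000)
-875*R = -875*(-3/2) = 2625/2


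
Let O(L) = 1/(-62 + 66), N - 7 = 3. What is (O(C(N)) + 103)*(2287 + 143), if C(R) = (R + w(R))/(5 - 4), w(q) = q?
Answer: 501795/2 ≈ 2.5090e+5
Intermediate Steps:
N = 10 (N = 7 + 3 = 10)
C(R) = 2*R (C(R) = (R + R)/(5 - 4) = (2*R)/1 = (2*R)*1 = 2*R)
O(L) = ¼ (O(L) = 1/4 = ¼)
(O(C(N)) + 103)*(2287 + 143) = (¼ + 103)*(2287 + 143) = (413/4)*2430 = 501795/2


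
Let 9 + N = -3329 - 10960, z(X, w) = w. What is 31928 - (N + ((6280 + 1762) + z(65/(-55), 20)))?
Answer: 38164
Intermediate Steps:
N = -14298 (N = -9 + (-3329 - 10960) = -9 - 14289 = -14298)
31928 - (N + ((6280 + 1762) + z(65/(-55), 20))) = 31928 - (-14298 + ((6280 + 1762) + 20)) = 31928 - (-14298 + (8042 + 20)) = 31928 - (-14298 + 8062) = 31928 - 1*(-6236) = 31928 + 6236 = 38164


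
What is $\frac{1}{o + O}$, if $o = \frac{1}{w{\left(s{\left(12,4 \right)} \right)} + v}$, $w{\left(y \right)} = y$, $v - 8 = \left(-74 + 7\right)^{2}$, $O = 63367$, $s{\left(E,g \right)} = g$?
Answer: $\frac{4501}{285214868} \approx 1.5781 \cdot 10^{-5}$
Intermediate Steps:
$v = 4497$ ($v = 8 + \left(-74 + 7\right)^{2} = 8 + \left(-67\right)^{2} = 8 + 4489 = 4497$)
$o = \frac{1}{4501}$ ($o = \frac{1}{4 + 4497} = \frac{1}{4501} \approx 0.00022217$)
$\frac{1}{o + O} = \frac{1}{\frac{1}{4501} + 63367} = \frac{1}{\frac{285214868}{4501}} = \frac{4501}{285214868}$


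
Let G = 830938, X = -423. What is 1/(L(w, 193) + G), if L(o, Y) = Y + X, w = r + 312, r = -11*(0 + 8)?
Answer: 1/830708 ≈ 1.2038e-6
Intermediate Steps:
r = -88 (r = -11*8 = -88)
w = 224 (w = -88 + 312 = 224)
L(o, Y) = -423 + Y (L(o, Y) = Y - 423 = -423 + Y)
1/(L(w, 193) + G) = 1/((-423 + 193) + 830938) = 1/(-230 + 830938) = 1/830708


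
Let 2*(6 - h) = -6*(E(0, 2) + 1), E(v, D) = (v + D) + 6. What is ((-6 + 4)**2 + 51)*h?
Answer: 1815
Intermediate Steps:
E(v, D) = 6 + D + v (E(v, D) = (D + v) + 6 = 6 + D + v)
h = 33 (h = 6 - (-3)*((6 + 2 + 0) + 1) = 6 - (-3)*(8 + 1) = 6 - (-3)*9 = 6 - 1/2*(-54) = 6 + 27 = 33)
((-6 + 4)**2 + 51)*h = ((-6 + 4)**2 + 51)*33 = ((-2)**2 + 51)*33 = (4 + 51)*33 = 55*33 = 1815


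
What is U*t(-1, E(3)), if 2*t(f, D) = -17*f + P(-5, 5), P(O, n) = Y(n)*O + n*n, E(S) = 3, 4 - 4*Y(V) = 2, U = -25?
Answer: -1975/4 ≈ -493.75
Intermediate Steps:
Y(V) = ½ (Y(V) = 1 - ¼*2 = 1 - ½ = ½)
P(O, n) = n² + O/2 (P(O, n) = O/2 + n*n = O/2 + n² = n² + O/2)
t(f, D) = 45/4 - 17*f/2 (t(f, D) = (-17*f + (5² + (½)*(-5)))/2 = (-17*f + (25 - 5/2))/2 = (-17*f + 45/2)/2 = (45/2 - 17*f)/2 = 45/4 - 17*f/2)
U*t(-1, E(3)) = -25*(45/4 - 17/2*(-1)) = -25*(45/4 + 17/2) = -25*79/4 = -1975/4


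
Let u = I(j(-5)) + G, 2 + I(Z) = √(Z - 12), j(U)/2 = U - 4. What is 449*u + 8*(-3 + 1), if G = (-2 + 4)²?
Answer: 882 + 449*I*√30 ≈ 882.0 + 2459.3*I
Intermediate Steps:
j(U) = -8 + 2*U (j(U) = 2*(U - 4) = 2*(-4 + U) = -8 + 2*U)
G = 4 (G = 2² = 4)
I(Z) = -2 + √(-12 + Z) (I(Z) = -2 + √(Z - 12) = -2 + √(-12 + Z))
u = 2 + I*√30 (u = (-2 + √(-12 + (-8 + 2*(-5)))) + 4 = (-2 + √(-12 + (-8 - 10))) + 4 = (-2 + √(-12 - 18)) + 4 = (-2 + √(-30)) + 4 = (-2 + I*√30) + 4 = 2 + I*√30 ≈ 2.0 + 5.4772*I)
449*u + 8*(-3 + 1) = 449*(2 + I*√30) + 8*(-3 + 1) = (898 + 449*I*√30) + 8*(-2) = (898 + 449*I*√30) - 16 = 882 + 449*I*√30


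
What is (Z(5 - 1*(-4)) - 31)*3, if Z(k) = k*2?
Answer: -39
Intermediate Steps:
Z(k) = 2*k
(Z(5 - 1*(-4)) - 31)*3 = (2*(5 - 1*(-4)) - 31)*3 = (2*(5 + 4) - 31)*3 = (2*9 - 31)*3 = (18 - 31)*3 = -13*3 = -39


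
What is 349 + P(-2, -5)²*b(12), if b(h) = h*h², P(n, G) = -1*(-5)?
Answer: 43549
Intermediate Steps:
P(n, G) = 5
b(h) = h³
349 + P(-2, -5)²*b(12) = 349 + 5²*12³ = 349 + 25*1728 = 349 + 43200 = 43549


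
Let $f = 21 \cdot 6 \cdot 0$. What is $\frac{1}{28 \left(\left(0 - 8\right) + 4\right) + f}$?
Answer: $- \frac{1}{112} \approx -0.0089286$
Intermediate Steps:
$f = 0$ ($f = 126 \cdot 0 = 0$)
$\frac{1}{28 \left(\left(0 - 8\right) + 4\right) + f} = \frac{1}{28 \left(\left(0 - 8\right) + 4\right) + 0} = \frac{1}{28 \left(-8 + 4\right) + 0} = \frac{1}{28 \left(-4\right) + 0} = \frac{1}{-112 + 0} = \frac{1}{-112} = - \frac{1}{112}$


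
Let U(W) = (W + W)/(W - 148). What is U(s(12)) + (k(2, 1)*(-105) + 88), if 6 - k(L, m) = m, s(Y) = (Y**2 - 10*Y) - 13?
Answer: -59891/137 ≈ -437.16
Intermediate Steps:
s(Y) = -13 + Y**2 - 10*Y
k(L, m) = 6 - m
U(W) = 2*W/(-148 + W) (U(W) = (2*W)/(-148 + W) = 2*W/(-148 + W))
U(s(12)) + (k(2, 1)*(-105) + 88) = 2*(-13 + 12**2 - 10*12)/(-148 + (-13 + 12**2 - 10*12)) + ((6 - 1*1)*(-105) + 88) = 2*(-13 + 144 - 120)/(-148 + (-13 + 144 - 120)) + ((6 - 1)*(-105) + 88) = 2*11/(-148 + 11) + (5*(-105) + 88) = 2*11/(-137) + (-525 + 88) = 2*11*(-1/137) - 437 = -22/137 - 437 = -59891/137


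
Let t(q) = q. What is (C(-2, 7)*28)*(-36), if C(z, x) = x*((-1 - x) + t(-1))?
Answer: 63504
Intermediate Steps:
C(z, x) = x*(-2 - x) (C(z, x) = x*((-1 - x) - 1) = x*(-2 - x))
(C(-2, 7)*28)*(-36) = (-1*7*(2 + 7)*28)*(-36) = (-1*7*9*28)*(-36) = -63*28*(-36) = -1764*(-36) = 63504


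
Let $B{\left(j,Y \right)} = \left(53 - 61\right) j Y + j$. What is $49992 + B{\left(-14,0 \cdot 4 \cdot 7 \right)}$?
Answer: $49978$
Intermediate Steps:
$B{\left(j,Y \right)} = j - 8 Y j$ ($B{\left(j,Y \right)} = \left(53 - 61\right) j Y + j = - 8 j Y + j = - 8 Y j + j = j - 8 Y j$)
$49992 + B{\left(-14,0 \cdot 4 \cdot 7 \right)} = 49992 - 14 \left(1 - 8 \cdot 0 \cdot 4 \cdot 7\right) = 49992 - 14 \left(1 - 8 \cdot 0 \cdot 7\right) = 49992 - 14 \left(1 - 0\right) = 49992 - 14 \left(1 + 0\right) = 49992 - 14 = 49978$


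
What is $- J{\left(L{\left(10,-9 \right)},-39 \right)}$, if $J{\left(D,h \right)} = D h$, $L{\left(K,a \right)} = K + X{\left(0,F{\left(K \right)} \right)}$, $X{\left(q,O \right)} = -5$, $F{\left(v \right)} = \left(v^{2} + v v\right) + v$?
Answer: $195$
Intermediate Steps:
$F{\left(v \right)} = v + 2 v^{2}$ ($F{\left(v \right)} = \left(v^{2} + v^{2}\right) + v = 2 v^{2} + v = v + 2 v^{2}$)
$L{\left(K,a \right)} = -5 + K$ ($L{\left(K,a \right)} = K - 5 = -5 + K$)
$- J{\left(L{\left(10,-9 \right)},-39 \right)} = - \left(-5 + 10\right) \left(-39\right) = - 5 \left(-39\right) = \left(-1\right) \left(-195\right) = 195$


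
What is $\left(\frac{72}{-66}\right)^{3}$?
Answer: $- \frac{1728}{1331} \approx -1.2983$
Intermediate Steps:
$\left(\frac{72}{-66}\right)^{3} = \left(72 \left(- \frac{1}{66}\right)\right)^{3} = \left(- \frac{12}{11}\right)^{3} = - \frac{1728}{1331}$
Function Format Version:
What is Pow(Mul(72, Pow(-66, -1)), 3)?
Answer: Rational(-1728, 1331) ≈ -1.2983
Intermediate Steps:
Pow(Mul(72, Pow(-66, -1)), 3) = Pow(Mul(72, Rational(-1, 66)), 3) = Pow(Rational(-12, 11), 3) = Rational(-1728, 1331)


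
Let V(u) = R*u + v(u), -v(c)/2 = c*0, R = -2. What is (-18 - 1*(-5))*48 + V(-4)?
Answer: -616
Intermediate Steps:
v(c) = 0 (v(c) = -2*c*0 = -2*0 = 0)
V(u) = -2*u (V(u) = -2*u + 0 = -2*u)
(-18 - 1*(-5))*48 + V(-4) = (-18 - 1*(-5))*48 - 2*(-4) = (-18 + 5)*48 + 8 = -13*48 + 8 = -624 + 8 = -616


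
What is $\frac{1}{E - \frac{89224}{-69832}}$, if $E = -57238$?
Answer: $- \frac{8729}{499619349} \approx -1.7471 \cdot 10^{-5}$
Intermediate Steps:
$\frac{1}{E - \frac{89224}{-69832}} = \frac{1}{-57238 - \frac{89224}{-69832}} = \frac{1}{-57238 - - \frac{11153}{8729}} = \frac{1}{-57238 + \frac{11153}{8729}} = \frac{1}{- \frac{499619349}{8729}} = - \frac{8729}{499619349}$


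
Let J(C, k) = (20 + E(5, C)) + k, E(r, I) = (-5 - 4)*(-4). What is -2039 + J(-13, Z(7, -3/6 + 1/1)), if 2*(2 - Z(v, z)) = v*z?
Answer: -7931/4 ≈ -1982.8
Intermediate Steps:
E(r, I) = 36 (E(r, I) = -9*(-4) = 36)
Z(v, z) = 2 - v*z/2
J(C, k) = 56 + k (J(C, k) = (20 + 36) + k = 56 + k)
-2039 + J(-13, Z(7, -3/6 + 1/1)) = -2039 + (56 + (2 - ½*7*(-3/6 + 1/1))) = -2039 + (56 + (2 - ½*7*(-3*⅙ + 1*1))) = -2039 + (56 + (2 - ½*7*(-½ + 1))) = -2039 + (56 + (2 - ½*7*½)) = -2039 + (56 + (2 - 7/4)) = -2039 + (56 + ¼) = -2039 + 225/4 = -7931/4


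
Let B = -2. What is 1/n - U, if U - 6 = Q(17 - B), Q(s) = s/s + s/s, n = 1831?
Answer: -14647/1831 ≈ -7.9995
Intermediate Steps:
Q(s) = 2 (Q(s) = 1 + 1 = 2)
U = 8 (U = 6 + 2 = 8)
1/n - U = 1/1831 - 1*8 = 1/1831 - 8 = -14647/1831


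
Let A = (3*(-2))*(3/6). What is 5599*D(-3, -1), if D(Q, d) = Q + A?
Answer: -33594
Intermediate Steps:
A = -3 (A = -18/6 = -6*½ = -3)
D(Q, d) = -3 + Q (D(Q, d) = Q - 3 = -3 + Q)
5599*D(-3, -1) = 5599*(-3 - 3) = 5599*(-6) = -33594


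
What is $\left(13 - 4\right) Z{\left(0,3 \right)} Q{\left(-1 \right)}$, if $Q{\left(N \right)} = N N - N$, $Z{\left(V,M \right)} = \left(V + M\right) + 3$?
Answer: $108$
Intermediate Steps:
$Z{\left(V,M \right)} = 3 + M + V$ ($Z{\left(V,M \right)} = \left(M + V\right) + 3 = 3 + M + V$)
$Q{\left(N \right)} = N^{2} - N$
$\left(13 - 4\right) Z{\left(0,3 \right)} Q{\left(-1 \right)} = \left(13 - 4\right) \left(3 + 3 + 0\right) \left(- (-1 - 1)\right) = 9 \cdot 6 \left(\left(-1\right) \left(-2\right)\right) = 54 \cdot 2 = 108$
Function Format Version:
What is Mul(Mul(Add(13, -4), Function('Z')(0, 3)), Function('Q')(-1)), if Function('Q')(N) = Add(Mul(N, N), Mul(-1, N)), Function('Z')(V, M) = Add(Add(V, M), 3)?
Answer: 108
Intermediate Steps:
Function('Z')(V, M) = Add(3, M, V) (Function('Z')(V, M) = Add(Add(M, V), 3) = Add(3, M, V))
Function('Q')(N) = Add(Pow(N, 2), Mul(-1, N))
Mul(Mul(Add(13, -4), Function('Z')(0, 3)), Function('Q')(-1)) = Mul(Mul(Add(13, -4), Add(3, 3, 0)), Mul(-1, Add(-1, -1))) = Mul(Mul(9, 6), Mul(-1, -2)) = Mul(54, 2) = 108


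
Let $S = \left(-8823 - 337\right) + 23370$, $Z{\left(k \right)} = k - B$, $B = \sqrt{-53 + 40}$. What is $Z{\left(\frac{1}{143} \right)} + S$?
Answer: $\frac{2032031}{143} - i \sqrt{13} \approx 14210.0 - 3.6056 i$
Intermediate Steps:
$B = i \sqrt{13}$ ($B = \sqrt{-13} = i \sqrt{13} \approx 3.6056 i$)
$Z{\left(k \right)} = k - i \sqrt{13}$
$S = 14210$ ($S = \left(-8823 - 337\right) + 23370 = -9160 + 23370 = 14210$)
$Z{\left(\frac{1}{143} \right)} + S = \left(\frac{1}{143} - i \sqrt{13}\right) + 14210 = \frac{2032031}{143} - i \sqrt{13}$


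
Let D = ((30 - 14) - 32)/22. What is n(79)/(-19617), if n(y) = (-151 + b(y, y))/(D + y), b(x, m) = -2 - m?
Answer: 2552/16890237 ≈ 0.00015109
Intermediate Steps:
D = -8/11 (D = (16 - 32)*(1/22) = -16*1/22 = -8/11 ≈ -0.72727)
n(y) = (-153 - y)/(-8/11 + y) (n(y) = (-151 + (-2 - y))/(-8/11 + y) = (-153 - y)/(-8/11 + y))
n(79)/(-19617) = (11*(-153 - 1*79)/(-8 + 11*79))/(-19617) = (11*(-153 - 79)/(-8 + 869))*(-1/19617) = (11*(-232)/861)*(-1/19617) = (11*(1/861)*(-232))*(-1/19617) = -2552/861*(-1/19617) = 2552/16890237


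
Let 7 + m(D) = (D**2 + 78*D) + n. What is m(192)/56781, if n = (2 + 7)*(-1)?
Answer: 51824/56781 ≈ 0.91270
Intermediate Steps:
n = -9 (n = 9*(-1) = -9)
m(D) = -16 + D**2 + 78*D (m(D) = -7 + ((D**2 + 78*D) - 9) = -7 + (-9 + D**2 + 78*D) = -16 + D**2 + 78*D)
m(192)/56781 = (-16 + 192**2 + 78*192)/56781 = (-16 + 36864 + 14976)*(1/56781) = 51824*(1/56781) = 51824/56781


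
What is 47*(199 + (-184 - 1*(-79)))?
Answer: 4418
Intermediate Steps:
47*(199 + (-184 - 1*(-79))) = 47*(199 + (-184 + 79)) = 47*(199 - 105) = 47*94 = 4418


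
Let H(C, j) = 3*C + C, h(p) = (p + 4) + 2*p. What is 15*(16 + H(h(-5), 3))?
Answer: -420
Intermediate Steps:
h(p) = 4 + 3*p (h(p) = (4 + p) + 2*p = 4 + 3*p)
H(C, j) = 4*C
15*(16 + H(h(-5), 3)) = 15*(16 + 4*(4 + 3*(-5))) = 15*(16 + 4*(4 - 15)) = 15*(16 + 4*(-11)) = 15*(16 - 44) = 15*(-28) = -420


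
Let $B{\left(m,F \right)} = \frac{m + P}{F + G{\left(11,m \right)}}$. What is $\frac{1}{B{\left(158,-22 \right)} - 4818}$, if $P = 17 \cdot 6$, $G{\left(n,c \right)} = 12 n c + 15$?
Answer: $- \frac{20849}{100450222} \approx -0.00020756$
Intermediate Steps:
$G{\left(n,c \right)} = 15 + 12 c n$ ($G{\left(n,c \right)} = 12 c n + 15 = 15 + 12 c n$)
$P = 102$
$B{\left(m,F \right)} = \frac{102 + m}{15 + F + 132 m}$ ($B{\left(m,F \right)} = \frac{m + 102}{F + \left(15 + 12 m 11\right)} = \frac{102 + m}{F + \left(15 + 132 m\right)} = \frac{102 + m}{15 + F + 132 m}$)
$\frac{1}{B{\left(158,-22 \right)} - 4818} = \frac{1}{\frac{102 + 158}{15 - 22 + 132 \cdot 158} - 4818} = \frac{1}{\frac{1}{15 - 22 + 20856} \cdot 260 - 4818} = \frac{1}{\frac{1}{20849} \cdot 260 - 4818} = \frac{1}{\frac{260}{20849} - 4818} = \frac{1}{- \frac{100450222}{20849}} = - \frac{20849}{100450222}$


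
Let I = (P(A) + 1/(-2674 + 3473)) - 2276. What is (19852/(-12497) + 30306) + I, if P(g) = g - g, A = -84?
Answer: 279866587839/9985103 ≈ 28028.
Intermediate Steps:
P(g) = 0
I = -1818523/799 (I = (0 + 1/(-2674 + 3473)) - 2276 = (0 + 1/799) - 2276 = 1/799 - 2276 = -1818523/799 ≈ -2276.0)
(19852/(-12497) + 30306) + I = (19852/(-12497) + 30306) - 1818523/799 = (19852*(-1/12497) + 30306) - 1818523/799 = (-19852/12497 + 30306) - 1818523/799 = 378714230/12497 - 1818523/799 = 279866587839/9985103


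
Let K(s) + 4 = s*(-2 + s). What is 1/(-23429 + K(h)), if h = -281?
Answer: 1/56090 ≈ 1.7828e-5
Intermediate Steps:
K(s) = -4 + s*(-2 + s)
1/(-23429 + K(h)) = 1/(-23429 + (-4 + (-281)**2 - 2*(-281))) = 1/(-23429 + (-4 + 78961 + 562)) = 1/(-23429 + 79519) = 1/56090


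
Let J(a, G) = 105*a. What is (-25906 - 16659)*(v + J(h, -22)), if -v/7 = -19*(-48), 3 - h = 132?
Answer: 848277885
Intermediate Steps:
h = -129 (h = 3 - 1*132 = 3 - 132 = -129)
v = -6384 (v = -(-133)*(-48) = -7*912 = -6384)
(-25906 - 16659)*(v + J(h, -22)) = (-25906 - 16659)*(-6384 + 105*(-129)) = -42565*(-6384 - 13545) = -42565*(-19929) = 848277885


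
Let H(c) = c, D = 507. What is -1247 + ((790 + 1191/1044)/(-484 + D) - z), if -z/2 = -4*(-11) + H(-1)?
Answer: -9017327/8004 ≈ -1126.6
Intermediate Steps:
z = -86 (z = -2*(-4*(-11) - 1) = -2*(44 - 1) = -2*43 = -86)
-1247 + ((790 + 1191/1044)/(-484 + D) - z) = -1247 + ((790 + 1191/1044)/(-484 + 507) - 1*(-86)) = -1247 + ((790 + 1191*(1/1044))/23 + 86) = -1247 + ((790 + 397/348)*(1/23) + 86) = -1247 + ((275317/348)*(1/23) + 86) = -1247 + (275317/8004 + 86) = -1247 + 963661/8004 = -9017327/8004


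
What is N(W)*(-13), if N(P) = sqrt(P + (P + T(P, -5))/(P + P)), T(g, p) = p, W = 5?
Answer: -13*sqrt(5) ≈ -29.069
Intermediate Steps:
N(P) = sqrt(P + (-5 + P)/(2*P)) (N(P) = sqrt(P + (P - 5)/(P + P)) = sqrt(P + (-5 + P)/((2*P))) = sqrt(P + (-5 + P)*(1/(2*P))) = sqrt(P + (-5 + P)/(2*P)))
N(W)*(-13) = (sqrt(2 - 10/5 + 4*5)/2)*(-13) = (sqrt(2 - 10*1/5 + 20)/2)*(-13) = (sqrt(2 - 2 + 20)/2)*(-13) = (sqrt(20)/2)*(-13) = ((2*sqrt(5))/2)*(-13) = sqrt(5)*(-13) = -13*sqrt(5)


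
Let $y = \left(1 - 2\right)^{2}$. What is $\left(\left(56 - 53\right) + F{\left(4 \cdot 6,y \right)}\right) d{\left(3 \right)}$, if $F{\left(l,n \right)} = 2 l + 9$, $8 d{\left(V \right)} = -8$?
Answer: $-60$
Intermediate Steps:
$y = 1$ ($y = \left(-1\right)^{2} = 1$)
$d{\left(V \right)} = -1$ ($d{\left(V \right)} = \frac{1}{8} \left(-8\right) = -1$)
$F{\left(l,n \right)} = 9 + 2 l$
$\left(\left(56 - 53\right) + F{\left(4 \cdot 6,y \right)}\right) d{\left(3 \right)} = \left(\left(56 - 53\right) + \left(9 + 2 \cdot 4 \cdot 6\right)\right) \left(-1\right) = \left(3 + \left(9 + 2 \cdot 24\right)\right) \left(-1\right) = \left(3 + \left(9 + 48\right)\right) \left(-1\right) = \left(3 + 57\right) \left(-1\right) = 60 \left(-1\right) = -60$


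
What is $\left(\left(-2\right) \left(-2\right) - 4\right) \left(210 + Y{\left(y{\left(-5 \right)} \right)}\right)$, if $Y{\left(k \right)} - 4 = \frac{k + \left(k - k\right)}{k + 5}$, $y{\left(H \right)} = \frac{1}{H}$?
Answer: $0$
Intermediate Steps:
$Y{\left(k \right)} = 4 + \frac{k}{5 + k}$ ($Y{\left(k \right)} = 4 + \frac{k + \left(k - k\right)}{k + 5} = 4 + \frac{k + 0}{5 + k} = 4 + \frac{k}{5 + k}$)
$\left(\left(-2\right) \left(-2\right) - 4\right) \left(210 + Y{\left(y{\left(-5 \right)} \right)}\right) = \left(\left(-2\right) \left(-2\right) - 4\right) \left(210 + \frac{5 \left(4 + \frac{1}{-5}\right)}{5 + \frac{1}{-5}}\right) = \left(4 - 4\right) \left(210 + \frac{5 \left(4 - \frac{1}{5}\right)}{5 - \frac{1}{5}}\right) = 0 \left(210 + 5 \frac{1}{\frac{24}{5}} \cdot \frac{19}{5}\right) = 0 \left(210 + 5 \cdot \frac{5}{24} \cdot \frac{19}{5}\right) = 0 \left(210 + \frac{95}{24}\right) = 0 \cdot \frac{5135}{24} = 0$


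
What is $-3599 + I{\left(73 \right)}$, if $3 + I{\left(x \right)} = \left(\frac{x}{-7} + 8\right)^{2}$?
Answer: $- \frac{176209}{49} \approx -3596.1$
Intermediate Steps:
$I{\left(x \right)} = -3 + \left(8 - \frac{x}{7}\right)^{2}$ ($I{\left(x \right)} = -3 + \left(\frac{x}{-7} + 8\right)^{2} = -3 + \left(x \left(- \frac{1}{7}\right) + 8\right)^{2} = -3 + \left(- \frac{x}{7} + 8\right)^{2} = -3 + \left(8 - \frac{x}{7}\right)^{2}$)
$-3599 + I{\left(73 \right)} = -3599 - \left(3 - \frac{\left(-56 + 73\right)^{2}}{49}\right) = -3599 - \left(3 - \frac{17^{2}}{49}\right) = -3599 + \left(-3 + \frac{1}{49} \cdot 289\right) = -3599 + \left(-3 + \frac{289}{49}\right) = -3599 + \frac{142}{49} = - \frac{176209}{49}$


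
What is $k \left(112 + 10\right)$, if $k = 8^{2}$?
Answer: $7808$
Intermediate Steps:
$k = 64$
$k \left(112 + 10\right) = 64 \left(112 + 10\right) = 64 \cdot 122 = 7808$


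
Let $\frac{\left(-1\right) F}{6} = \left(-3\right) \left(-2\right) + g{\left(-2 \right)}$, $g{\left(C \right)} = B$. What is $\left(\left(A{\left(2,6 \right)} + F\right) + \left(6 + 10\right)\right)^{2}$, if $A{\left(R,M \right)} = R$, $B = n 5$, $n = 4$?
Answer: $19044$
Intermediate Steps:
$B = 20$ ($B = 4 \cdot 5 = 20$)
$g{\left(C \right)} = 20$
$F = -156$ ($F = - 6 \left(\left(-3\right) \left(-2\right) + 20\right) = - 6 \left(6 + 20\right) = \left(-6\right) 26 = -156$)
$\left(\left(A{\left(2,6 \right)} + F\right) + \left(6 + 10\right)\right)^{2} = \left(\left(2 - 156\right) + \left(6 + 10\right)\right)^{2} = \left(-154 + 16\right)^{2} = \left(-138\right)^{2} = 19044$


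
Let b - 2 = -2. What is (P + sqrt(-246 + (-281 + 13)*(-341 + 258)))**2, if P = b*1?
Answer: 21998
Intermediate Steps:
b = 0 (b = 2 - 2 = 0)
P = 0 (P = 0*1 = 0)
(P + sqrt(-246 + (-281 + 13)*(-341 + 258)))**2 = (0 + sqrt(-246 + (-281 + 13)*(-341 + 258)))**2 = (0 + sqrt(-246 - 268*(-83)))**2 = (0 + sqrt(-246 + 22244))**2 = (0 + sqrt(21998))**2 = (sqrt(21998))**2 = 21998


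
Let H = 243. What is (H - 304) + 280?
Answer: 219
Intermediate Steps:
(H - 304) + 280 = (243 - 304) + 280 = -61 + 280 = 219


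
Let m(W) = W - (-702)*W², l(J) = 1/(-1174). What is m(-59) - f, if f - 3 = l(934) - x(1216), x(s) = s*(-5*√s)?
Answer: 2868786401/1174 - 48640*√19 ≈ 2.2316e+6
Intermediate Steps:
x(s) = -5*s^(3/2)
l(J) = -1/1174
m(W) = W + 702*W²
f = 3521/1174 + 48640*√19 (f = 3 + (-1/1174 - (-5)*1216^(3/2)) = 3 + (-1/1174 - (-5)*9728*√19) = 3 + (-1/1174 - (-48640)*√19) = 3 + (-1/1174 + 48640*√19) = 3521/1174 + 48640*√19 ≈ 2.1202e+5)
m(-59) - f = -59*(1 + 702*(-59)) - (3521/1174 + 48640*√19) = -59*(1 - 41418) + (-3521/1174 - 48640*√19) = -59*(-41417) + (-3521/1174 - 48640*√19) = 2443603 + (-3521/1174 - 48640*√19) = 2868786401/1174 - 48640*√19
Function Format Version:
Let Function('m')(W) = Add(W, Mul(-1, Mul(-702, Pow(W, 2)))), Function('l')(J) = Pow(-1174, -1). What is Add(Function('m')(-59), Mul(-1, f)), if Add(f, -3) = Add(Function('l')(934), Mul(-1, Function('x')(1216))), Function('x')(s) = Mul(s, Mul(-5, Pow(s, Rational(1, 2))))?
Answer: Add(Rational(2868786401, 1174), Mul(-48640, Pow(19, Rational(1, 2)))) ≈ 2.2316e+6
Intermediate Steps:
Function('x')(s) = Mul(-5, Pow(s, Rational(3, 2)))
Function('l')(J) = Rational(-1, 1174)
Function('m')(W) = Add(W, Mul(702, Pow(W, 2)))
f = Add(Rational(3521, 1174), Mul(48640, Pow(19, Rational(1, 2)))) (f = Add(3, Add(Rational(-1, 1174), Mul(-1, Mul(-5, Pow(1216, Rational(3, 2)))))) = Add(3, Add(Rational(-1, 1174), Mul(-1, Mul(-5, Mul(9728, Pow(19, Rational(1, 2))))))) = Add(3, Add(Rational(-1, 1174), Mul(-1, Mul(-48640, Pow(19, Rational(1, 2)))))) = Add(3, Add(Rational(-1, 1174), Mul(48640, Pow(19, Rational(1, 2))))) = Add(Rational(3521, 1174), Mul(48640, Pow(19, Rational(1, 2)))) ≈ 2.1202e+5)
Add(Function('m')(-59), Mul(-1, f)) = Add(Mul(-59, Add(1, Mul(702, -59))), Mul(-1, Add(Rational(3521, 1174), Mul(48640, Pow(19, Rational(1, 2)))))) = Add(Mul(-59, Add(1, -41418)), Add(Rational(-3521, 1174), Mul(-48640, Pow(19, Rational(1, 2))))) = Add(Mul(-59, -41417), Add(Rational(-3521, 1174), Mul(-48640, Pow(19, Rational(1, 2))))) = Add(2443603, Add(Rational(-3521, 1174), Mul(-48640, Pow(19, Rational(1, 2))))) = Add(Rational(2868786401, 1174), Mul(-48640, Pow(19, Rational(1, 2))))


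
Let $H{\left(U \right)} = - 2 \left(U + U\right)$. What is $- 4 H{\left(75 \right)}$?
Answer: $1200$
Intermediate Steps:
$H{\left(U \right)} = - 4 U$ ($H{\left(U \right)} = - 2 \cdot 2 U = - 4 U$)
$- 4 H{\left(75 \right)} = - 4 \left(\left(-4\right) 75\right) = \left(-4\right) \left(-300\right) = 1200$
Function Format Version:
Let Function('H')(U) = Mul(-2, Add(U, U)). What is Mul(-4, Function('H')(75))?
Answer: 1200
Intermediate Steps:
Function('H')(U) = Mul(-4, U) (Function('H')(U) = Mul(-2, Mul(2, U)) = Mul(-4, U))
Mul(-4, Function('H')(75)) = Mul(-4, Mul(-4, 75)) = Mul(-4, -300) = 1200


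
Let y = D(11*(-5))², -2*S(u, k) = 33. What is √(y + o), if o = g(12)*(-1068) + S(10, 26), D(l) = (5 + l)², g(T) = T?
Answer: √24948670/2 ≈ 2497.4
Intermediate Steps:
S(u, k) = -33/2 (S(u, k) = -½*33 = -33/2)
o = -25665/2 (o = 12*(-1068) - 33/2 = -12816 - 33/2 = -25665/2 ≈ -12833.)
y = 6250000 (y = ((5 + 11*(-5))²)² = ((5 - 55)²)² = ((-50)²)² = 2500² = 6250000)
√(y + o) = √(6250000 - 25665/2) = √(12474335/2) = √24948670/2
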